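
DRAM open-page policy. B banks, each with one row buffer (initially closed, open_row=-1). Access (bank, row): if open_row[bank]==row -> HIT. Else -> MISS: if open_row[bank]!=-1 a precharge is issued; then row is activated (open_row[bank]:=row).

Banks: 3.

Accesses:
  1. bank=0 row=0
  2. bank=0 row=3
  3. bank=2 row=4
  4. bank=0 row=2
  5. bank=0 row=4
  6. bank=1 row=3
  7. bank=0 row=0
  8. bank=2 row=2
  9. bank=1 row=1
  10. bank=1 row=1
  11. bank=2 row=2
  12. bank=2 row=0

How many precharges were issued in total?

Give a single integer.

Answer: 7

Derivation:
Acc 1: bank0 row0 -> MISS (open row0); precharges=0
Acc 2: bank0 row3 -> MISS (open row3); precharges=1
Acc 3: bank2 row4 -> MISS (open row4); precharges=1
Acc 4: bank0 row2 -> MISS (open row2); precharges=2
Acc 5: bank0 row4 -> MISS (open row4); precharges=3
Acc 6: bank1 row3 -> MISS (open row3); precharges=3
Acc 7: bank0 row0 -> MISS (open row0); precharges=4
Acc 8: bank2 row2 -> MISS (open row2); precharges=5
Acc 9: bank1 row1 -> MISS (open row1); precharges=6
Acc 10: bank1 row1 -> HIT
Acc 11: bank2 row2 -> HIT
Acc 12: bank2 row0 -> MISS (open row0); precharges=7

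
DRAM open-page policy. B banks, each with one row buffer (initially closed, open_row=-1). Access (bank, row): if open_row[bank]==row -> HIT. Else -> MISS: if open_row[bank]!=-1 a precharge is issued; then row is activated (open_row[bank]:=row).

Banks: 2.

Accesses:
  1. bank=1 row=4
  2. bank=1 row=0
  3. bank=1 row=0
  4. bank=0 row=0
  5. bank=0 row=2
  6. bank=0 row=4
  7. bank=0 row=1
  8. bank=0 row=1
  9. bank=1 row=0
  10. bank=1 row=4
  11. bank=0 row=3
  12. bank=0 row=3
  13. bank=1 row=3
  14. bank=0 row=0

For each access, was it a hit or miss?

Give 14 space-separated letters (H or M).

Answer: M M H M M M M H H M M H M M

Derivation:
Acc 1: bank1 row4 -> MISS (open row4); precharges=0
Acc 2: bank1 row0 -> MISS (open row0); precharges=1
Acc 3: bank1 row0 -> HIT
Acc 4: bank0 row0 -> MISS (open row0); precharges=1
Acc 5: bank0 row2 -> MISS (open row2); precharges=2
Acc 6: bank0 row4 -> MISS (open row4); precharges=3
Acc 7: bank0 row1 -> MISS (open row1); precharges=4
Acc 8: bank0 row1 -> HIT
Acc 9: bank1 row0 -> HIT
Acc 10: bank1 row4 -> MISS (open row4); precharges=5
Acc 11: bank0 row3 -> MISS (open row3); precharges=6
Acc 12: bank0 row3 -> HIT
Acc 13: bank1 row3 -> MISS (open row3); precharges=7
Acc 14: bank0 row0 -> MISS (open row0); precharges=8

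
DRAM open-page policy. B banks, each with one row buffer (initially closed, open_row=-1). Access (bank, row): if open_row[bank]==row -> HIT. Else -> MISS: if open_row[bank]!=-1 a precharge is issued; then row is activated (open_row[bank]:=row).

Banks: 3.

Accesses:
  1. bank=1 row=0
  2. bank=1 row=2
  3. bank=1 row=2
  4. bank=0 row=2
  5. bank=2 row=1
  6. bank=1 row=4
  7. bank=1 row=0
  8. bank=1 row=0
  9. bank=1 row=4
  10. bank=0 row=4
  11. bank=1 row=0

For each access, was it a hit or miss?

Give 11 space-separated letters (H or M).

Acc 1: bank1 row0 -> MISS (open row0); precharges=0
Acc 2: bank1 row2 -> MISS (open row2); precharges=1
Acc 3: bank1 row2 -> HIT
Acc 4: bank0 row2 -> MISS (open row2); precharges=1
Acc 5: bank2 row1 -> MISS (open row1); precharges=1
Acc 6: bank1 row4 -> MISS (open row4); precharges=2
Acc 7: bank1 row0 -> MISS (open row0); precharges=3
Acc 8: bank1 row0 -> HIT
Acc 9: bank1 row4 -> MISS (open row4); precharges=4
Acc 10: bank0 row4 -> MISS (open row4); precharges=5
Acc 11: bank1 row0 -> MISS (open row0); precharges=6

Answer: M M H M M M M H M M M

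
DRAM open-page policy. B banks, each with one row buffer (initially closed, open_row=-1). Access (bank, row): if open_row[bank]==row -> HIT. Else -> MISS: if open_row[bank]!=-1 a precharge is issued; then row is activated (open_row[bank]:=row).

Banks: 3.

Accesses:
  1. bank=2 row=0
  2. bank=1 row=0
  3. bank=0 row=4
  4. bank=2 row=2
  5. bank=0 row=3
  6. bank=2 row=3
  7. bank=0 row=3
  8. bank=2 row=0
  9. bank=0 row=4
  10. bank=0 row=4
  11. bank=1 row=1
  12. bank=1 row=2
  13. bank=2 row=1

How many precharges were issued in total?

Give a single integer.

Acc 1: bank2 row0 -> MISS (open row0); precharges=0
Acc 2: bank1 row0 -> MISS (open row0); precharges=0
Acc 3: bank0 row4 -> MISS (open row4); precharges=0
Acc 4: bank2 row2 -> MISS (open row2); precharges=1
Acc 5: bank0 row3 -> MISS (open row3); precharges=2
Acc 6: bank2 row3 -> MISS (open row3); precharges=3
Acc 7: bank0 row3 -> HIT
Acc 8: bank2 row0 -> MISS (open row0); precharges=4
Acc 9: bank0 row4 -> MISS (open row4); precharges=5
Acc 10: bank0 row4 -> HIT
Acc 11: bank1 row1 -> MISS (open row1); precharges=6
Acc 12: bank1 row2 -> MISS (open row2); precharges=7
Acc 13: bank2 row1 -> MISS (open row1); precharges=8

Answer: 8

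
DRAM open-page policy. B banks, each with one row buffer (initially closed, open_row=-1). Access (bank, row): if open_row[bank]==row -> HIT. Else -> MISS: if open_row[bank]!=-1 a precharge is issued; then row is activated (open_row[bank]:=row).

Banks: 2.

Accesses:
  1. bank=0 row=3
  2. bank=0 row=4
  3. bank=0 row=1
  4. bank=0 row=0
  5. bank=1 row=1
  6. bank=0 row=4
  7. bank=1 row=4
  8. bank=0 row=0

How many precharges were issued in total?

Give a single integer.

Answer: 6

Derivation:
Acc 1: bank0 row3 -> MISS (open row3); precharges=0
Acc 2: bank0 row4 -> MISS (open row4); precharges=1
Acc 3: bank0 row1 -> MISS (open row1); precharges=2
Acc 4: bank0 row0 -> MISS (open row0); precharges=3
Acc 5: bank1 row1 -> MISS (open row1); precharges=3
Acc 6: bank0 row4 -> MISS (open row4); precharges=4
Acc 7: bank1 row4 -> MISS (open row4); precharges=5
Acc 8: bank0 row0 -> MISS (open row0); precharges=6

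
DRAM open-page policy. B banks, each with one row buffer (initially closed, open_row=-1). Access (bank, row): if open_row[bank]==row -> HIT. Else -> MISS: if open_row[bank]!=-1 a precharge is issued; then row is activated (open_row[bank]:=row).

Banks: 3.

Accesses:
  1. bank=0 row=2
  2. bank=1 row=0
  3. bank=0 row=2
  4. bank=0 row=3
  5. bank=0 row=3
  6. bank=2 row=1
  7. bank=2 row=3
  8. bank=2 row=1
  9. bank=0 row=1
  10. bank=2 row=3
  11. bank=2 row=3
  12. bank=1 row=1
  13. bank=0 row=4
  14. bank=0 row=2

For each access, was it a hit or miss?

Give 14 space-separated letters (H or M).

Answer: M M H M H M M M M M H M M M

Derivation:
Acc 1: bank0 row2 -> MISS (open row2); precharges=0
Acc 2: bank1 row0 -> MISS (open row0); precharges=0
Acc 3: bank0 row2 -> HIT
Acc 4: bank0 row3 -> MISS (open row3); precharges=1
Acc 5: bank0 row3 -> HIT
Acc 6: bank2 row1 -> MISS (open row1); precharges=1
Acc 7: bank2 row3 -> MISS (open row3); precharges=2
Acc 8: bank2 row1 -> MISS (open row1); precharges=3
Acc 9: bank0 row1 -> MISS (open row1); precharges=4
Acc 10: bank2 row3 -> MISS (open row3); precharges=5
Acc 11: bank2 row3 -> HIT
Acc 12: bank1 row1 -> MISS (open row1); precharges=6
Acc 13: bank0 row4 -> MISS (open row4); precharges=7
Acc 14: bank0 row2 -> MISS (open row2); precharges=8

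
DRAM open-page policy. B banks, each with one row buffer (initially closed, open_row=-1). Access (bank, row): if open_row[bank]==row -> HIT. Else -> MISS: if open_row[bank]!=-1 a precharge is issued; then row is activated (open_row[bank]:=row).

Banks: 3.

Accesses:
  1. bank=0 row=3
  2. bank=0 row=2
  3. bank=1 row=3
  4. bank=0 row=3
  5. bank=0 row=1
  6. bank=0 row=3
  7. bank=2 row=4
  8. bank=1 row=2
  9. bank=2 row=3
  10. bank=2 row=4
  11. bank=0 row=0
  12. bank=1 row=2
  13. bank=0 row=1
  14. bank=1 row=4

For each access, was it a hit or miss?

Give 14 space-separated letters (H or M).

Acc 1: bank0 row3 -> MISS (open row3); precharges=0
Acc 2: bank0 row2 -> MISS (open row2); precharges=1
Acc 3: bank1 row3 -> MISS (open row3); precharges=1
Acc 4: bank0 row3 -> MISS (open row3); precharges=2
Acc 5: bank0 row1 -> MISS (open row1); precharges=3
Acc 6: bank0 row3 -> MISS (open row3); precharges=4
Acc 7: bank2 row4 -> MISS (open row4); precharges=4
Acc 8: bank1 row2 -> MISS (open row2); precharges=5
Acc 9: bank2 row3 -> MISS (open row3); precharges=6
Acc 10: bank2 row4 -> MISS (open row4); precharges=7
Acc 11: bank0 row0 -> MISS (open row0); precharges=8
Acc 12: bank1 row2 -> HIT
Acc 13: bank0 row1 -> MISS (open row1); precharges=9
Acc 14: bank1 row4 -> MISS (open row4); precharges=10

Answer: M M M M M M M M M M M H M M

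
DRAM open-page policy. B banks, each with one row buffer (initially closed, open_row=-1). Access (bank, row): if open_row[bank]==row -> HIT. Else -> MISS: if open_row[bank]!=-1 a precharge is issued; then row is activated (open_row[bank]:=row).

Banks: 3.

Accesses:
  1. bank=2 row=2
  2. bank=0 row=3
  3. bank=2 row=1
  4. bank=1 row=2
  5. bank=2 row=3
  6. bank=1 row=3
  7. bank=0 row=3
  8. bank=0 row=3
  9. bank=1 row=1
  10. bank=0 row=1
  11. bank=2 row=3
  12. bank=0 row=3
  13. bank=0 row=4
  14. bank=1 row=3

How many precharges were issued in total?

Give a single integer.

Answer: 8

Derivation:
Acc 1: bank2 row2 -> MISS (open row2); precharges=0
Acc 2: bank0 row3 -> MISS (open row3); precharges=0
Acc 3: bank2 row1 -> MISS (open row1); precharges=1
Acc 4: bank1 row2 -> MISS (open row2); precharges=1
Acc 5: bank2 row3 -> MISS (open row3); precharges=2
Acc 6: bank1 row3 -> MISS (open row3); precharges=3
Acc 7: bank0 row3 -> HIT
Acc 8: bank0 row3 -> HIT
Acc 9: bank1 row1 -> MISS (open row1); precharges=4
Acc 10: bank0 row1 -> MISS (open row1); precharges=5
Acc 11: bank2 row3 -> HIT
Acc 12: bank0 row3 -> MISS (open row3); precharges=6
Acc 13: bank0 row4 -> MISS (open row4); precharges=7
Acc 14: bank1 row3 -> MISS (open row3); precharges=8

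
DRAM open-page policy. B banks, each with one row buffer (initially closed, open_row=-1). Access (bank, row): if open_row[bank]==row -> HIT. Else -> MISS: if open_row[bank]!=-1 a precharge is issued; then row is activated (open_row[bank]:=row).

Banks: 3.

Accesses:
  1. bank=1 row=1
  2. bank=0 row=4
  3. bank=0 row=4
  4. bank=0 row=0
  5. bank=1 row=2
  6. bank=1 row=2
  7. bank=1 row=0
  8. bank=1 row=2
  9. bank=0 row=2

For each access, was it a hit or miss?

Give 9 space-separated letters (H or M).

Answer: M M H M M H M M M

Derivation:
Acc 1: bank1 row1 -> MISS (open row1); precharges=0
Acc 2: bank0 row4 -> MISS (open row4); precharges=0
Acc 3: bank0 row4 -> HIT
Acc 4: bank0 row0 -> MISS (open row0); precharges=1
Acc 5: bank1 row2 -> MISS (open row2); precharges=2
Acc 6: bank1 row2 -> HIT
Acc 7: bank1 row0 -> MISS (open row0); precharges=3
Acc 8: bank1 row2 -> MISS (open row2); precharges=4
Acc 9: bank0 row2 -> MISS (open row2); precharges=5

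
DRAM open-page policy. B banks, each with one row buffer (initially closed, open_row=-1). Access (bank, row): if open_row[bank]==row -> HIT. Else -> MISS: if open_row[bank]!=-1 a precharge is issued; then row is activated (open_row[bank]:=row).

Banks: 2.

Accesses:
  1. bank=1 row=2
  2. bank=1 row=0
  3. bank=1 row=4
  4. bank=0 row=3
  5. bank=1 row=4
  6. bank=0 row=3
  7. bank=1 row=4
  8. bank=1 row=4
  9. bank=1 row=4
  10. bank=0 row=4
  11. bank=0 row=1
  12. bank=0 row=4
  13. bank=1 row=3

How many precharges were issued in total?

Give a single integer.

Acc 1: bank1 row2 -> MISS (open row2); precharges=0
Acc 2: bank1 row0 -> MISS (open row0); precharges=1
Acc 3: bank1 row4 -> MISS (open row4); precharges=2
Acc 4: bank0 row3 -> MISS (open row3); precharges=2
Acc 5: bank1 row4 -> HIT
Acc 6: bank0 row3 -> HIT
Acc 7: bank1 row4 -> HIT
Acc 8: bank1 row4 -> HIT
Acc 9: bank1 row4 -> HIT
Acc 10: bank0 row4 -> MISS (open row4); precharges=3
Acc 11: bank0 row1 -> MISS (open row1); precharges=4
Acc 12: bank0 row4 -> MISS (open row4); precharges=5
Acc 13: bank1 row3 -> MISS (open row3); precharges=6

Answer: 6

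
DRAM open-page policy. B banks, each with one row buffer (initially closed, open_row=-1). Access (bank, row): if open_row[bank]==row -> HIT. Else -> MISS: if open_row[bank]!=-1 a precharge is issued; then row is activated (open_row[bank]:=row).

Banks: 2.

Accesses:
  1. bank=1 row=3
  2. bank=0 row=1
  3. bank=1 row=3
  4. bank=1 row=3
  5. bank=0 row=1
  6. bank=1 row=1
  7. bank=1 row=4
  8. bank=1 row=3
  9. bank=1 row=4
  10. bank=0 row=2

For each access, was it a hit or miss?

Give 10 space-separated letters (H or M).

Acc 1: bank1 row3 -> MISS (open row3); precharges=0
Acc 2: bank0 row1 -> MISS (open row1); precharges=0
Acc 3: bank1 row3 -> HIT
Acc 4: bank1 row3 -> HIT
Acc 5: bank0 row1 -> HIT
Acc 6: bank1 row1 -> MISS (open row1); precharges=1
Acc 7: bank1 row4 -> MISS (open row4); precharges=2
Acc 8: bank1 row3 -> MISS (open row3); precharges=3
Acc 9: bank1 row4 -> MISS (open row4); precharges=4
Acc 10: bank0 row2 -> MISS (open row2); precharges=5

Answer: M M H H H M M M M M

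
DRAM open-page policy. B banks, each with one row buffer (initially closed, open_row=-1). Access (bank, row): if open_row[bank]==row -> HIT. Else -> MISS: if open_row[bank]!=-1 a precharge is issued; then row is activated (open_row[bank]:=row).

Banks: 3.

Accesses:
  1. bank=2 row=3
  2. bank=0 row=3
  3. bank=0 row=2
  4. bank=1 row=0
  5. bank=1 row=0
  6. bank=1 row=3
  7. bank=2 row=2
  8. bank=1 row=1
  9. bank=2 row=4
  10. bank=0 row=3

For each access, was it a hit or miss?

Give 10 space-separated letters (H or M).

Acc 1: bank2 row3 -> MISS (open row3); precharges=0
Acc 2: bank0 row3 -> MISS (open row3); precharges=0
Acc 3: bank0 row2 -> MISS (open row2); precharges=1
Acc 4: bank1 row0 -> MISS (open row0); precharges=1
Acc 5: bank1 row0 -> HIT
Acc 6: bank1 row3 -> MISS (open row3); precharges=2
Acc 7: bank2 row2 -> MISS (open row2); precharges=3
Acc 8: bank1 row1 -> MISS (open row1); precharges=4
Acc 9: bank2 row4 -> MISS (open row4); precharges=5
Acc 10: bank0 row3 -> MISS (open row3); precharges=6

Answer: M M M M H M M M M M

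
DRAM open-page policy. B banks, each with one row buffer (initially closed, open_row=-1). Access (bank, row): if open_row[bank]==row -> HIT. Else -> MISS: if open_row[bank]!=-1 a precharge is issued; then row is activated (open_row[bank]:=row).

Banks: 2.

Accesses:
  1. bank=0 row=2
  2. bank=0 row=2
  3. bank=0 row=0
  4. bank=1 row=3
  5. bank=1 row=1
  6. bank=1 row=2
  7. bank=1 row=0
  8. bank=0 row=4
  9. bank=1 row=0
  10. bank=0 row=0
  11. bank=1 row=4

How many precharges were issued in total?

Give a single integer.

Answer: 7

Derivation:
Acc 1: bank0 row2 -> MISS (open row2); precharges=0
Acc 2: bank0 row2 -> HIT
Acc 3: bank0 row0 -> MISS (open row0); precharges=1
Acc 4: bank1 row3 -> MISS (open row3); precharges=1
Acc 5: bank1 row1 -> MISS (open row1); precharges=2
Acc 6: bank1 row2 -> MISS (open row2); precharges=3
Acc 7: bank1 row0 -> MISS (open row0); precharges=4
Acc 8: bank0 row4 -> MISS (open row4); precharges=5
Acc 9: bank1 row0 -> HIT
Acc 10: bank0 row0 -> MISS (open row0); precharges=6
Acc 11: bank1 row4 -> MISS (open row4); precharges=7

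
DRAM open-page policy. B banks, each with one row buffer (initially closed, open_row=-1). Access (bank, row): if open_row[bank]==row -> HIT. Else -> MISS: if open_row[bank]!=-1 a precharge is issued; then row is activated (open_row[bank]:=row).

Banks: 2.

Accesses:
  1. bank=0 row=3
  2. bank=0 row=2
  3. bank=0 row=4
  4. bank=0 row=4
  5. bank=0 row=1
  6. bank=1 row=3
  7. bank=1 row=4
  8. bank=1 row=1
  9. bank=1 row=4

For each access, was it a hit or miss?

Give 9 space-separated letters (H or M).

Answer: M M M H M M M M M

Derivation:
Acc 1: bank0 row3 -> MISS (open row3); precharges=0
Acc 2: bank0 row2 -> MISS (open row2); precharges=1
Acc 3: bank0 row4 -> MISS (open row4); precharges=2
Acc 4: bank0 row4 -> HIT
Acc 5: bank0 row1 -> MISS (open row1); precharges=3
Acc 6: bank1 row3 -> MISS (open row3); precharges=3
Acc 7: bank1 row4 -> MISS (open row4); precharges=4
Acc 8: bank1 row1 -> MISS (open row1); precharges=5
Acc 9: bank1 row4 -> MISS (open row4); precharges=6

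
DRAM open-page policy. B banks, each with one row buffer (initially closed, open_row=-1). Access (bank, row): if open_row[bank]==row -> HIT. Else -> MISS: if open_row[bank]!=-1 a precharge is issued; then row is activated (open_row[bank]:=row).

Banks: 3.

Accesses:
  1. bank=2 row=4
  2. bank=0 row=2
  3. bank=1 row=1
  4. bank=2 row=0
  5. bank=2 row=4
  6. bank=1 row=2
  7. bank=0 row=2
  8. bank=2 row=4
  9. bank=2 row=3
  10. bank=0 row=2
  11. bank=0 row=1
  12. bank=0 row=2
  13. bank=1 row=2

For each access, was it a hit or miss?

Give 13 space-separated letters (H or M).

Answer: M M M M M M H H M H M M H

Derivation:
Acc 1: bank2 row4 -> MISS (open row4); precharges=0
Acc 2: bank0 row2 -> MISS (open row2); precharges=0
Acc 3: bank1 row1 -> MISS (open row1); precharges=0
Acc 4: bank2 row0 -> MISS (open row0); precharges=1
Acc 5: bank2 row4 -> MISS (open row4); precharges=2
Acc 6: bank1 row2 -> MISS (open row2); precharges=3
Acc 7: bank0 row2 -> HIT
Acc 8: bank2 row4 -> HIT
Acc 9: bank2 row3 -> MISS (open row3); precharges=4
Acc 10: bank0 row2 -> HIT
Acc 11: bank0 row1 -> MISS (open row1); precharges=5
Acc 12: bank0 row2 -> MISS (open row2); precharges=6
Acc 13: bank1 row2 -> HIT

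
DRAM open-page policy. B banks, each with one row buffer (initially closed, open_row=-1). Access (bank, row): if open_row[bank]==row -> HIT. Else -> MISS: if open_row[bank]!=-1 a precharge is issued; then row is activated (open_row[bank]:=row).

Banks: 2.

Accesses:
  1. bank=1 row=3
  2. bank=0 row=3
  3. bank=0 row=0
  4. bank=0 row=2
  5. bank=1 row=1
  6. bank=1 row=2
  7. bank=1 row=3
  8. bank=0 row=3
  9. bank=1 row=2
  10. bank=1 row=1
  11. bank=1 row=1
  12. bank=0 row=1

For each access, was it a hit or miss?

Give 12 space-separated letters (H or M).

Acc 1: bank1 row3 -> MISS (open row3); precharges=0
Acc 2: bank0 row3 -> MISS (open row3); precharges=0
Acc 3: bank0 row0 -> MISS (open row0); precharges=1
Acc 4: bank0 row2 -> MISS (open row2); precharges=2
Acc 5: bank1 row1 -> MISS (open row1); precharges=3
Acc 6: bank1 row2 -> MISS (open row2); precharges=4
Acc 7: bank1 row3 -> MISS (open row3); precharges=5
Acc 8: bank0 row3 -> MISS (open row3); precharges=6
Acc 9: bank1 row2 -> MISS (open row2); precharges=7
Acc 10: bank1 row1 -> MISS (open row1); precharges=8
Acc 11: bank1 row1 -> HIT
Acc 12: bank0 row1 -> MISS (open row1); precharges=9

Answer: M M M M M M M M M M H M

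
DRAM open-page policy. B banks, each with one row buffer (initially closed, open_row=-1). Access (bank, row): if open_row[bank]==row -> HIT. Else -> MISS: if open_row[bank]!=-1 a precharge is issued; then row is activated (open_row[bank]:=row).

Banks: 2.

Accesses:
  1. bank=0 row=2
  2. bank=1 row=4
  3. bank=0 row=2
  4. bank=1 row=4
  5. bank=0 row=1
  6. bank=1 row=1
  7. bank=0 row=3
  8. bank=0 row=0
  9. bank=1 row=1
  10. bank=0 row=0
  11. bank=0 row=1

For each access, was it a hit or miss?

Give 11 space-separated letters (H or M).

Answer: M M H H M M M M H H M

Derivation:
Acc 1: bank0 row2 -> MISS (open row2); precharges=0
Acc 2: bank1 row4 -> MISS (open row4); precharges=0
Acc 3: bank0 row2 -> HIT
Acc 4: bank1 row4 -> HIT
Acc 5: bank0 row1 -> MISS (open row1); precharges=1
Acc 6: bank1 row1 -> MISS (open row1); precharges=2
Acc 7: bank0 row3 -> MISS (open row3); precharges=3
Acc 8: bank0 row0 -> MISS (open row0); precharges=4
Acc 9: bank1 row1 -> HIT
Acc 10: bank0 row0 -> HIT
Acc 11: bank0 row1 -> MISS (open row1); precharges=5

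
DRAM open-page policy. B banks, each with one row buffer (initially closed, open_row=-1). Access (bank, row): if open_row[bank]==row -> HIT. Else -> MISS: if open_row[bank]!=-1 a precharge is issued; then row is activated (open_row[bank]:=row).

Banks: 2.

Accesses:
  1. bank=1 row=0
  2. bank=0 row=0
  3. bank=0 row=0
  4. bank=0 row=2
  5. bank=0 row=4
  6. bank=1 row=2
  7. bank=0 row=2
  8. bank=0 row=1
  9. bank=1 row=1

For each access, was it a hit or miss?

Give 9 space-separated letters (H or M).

Acc 1: bank1 row0 -> MISS (open row0); precharges=0
Acc 2: bank0 row0 -> MISS (open row0); precharges=0
Acc 3: bank0 row0 -> HIT
Acc 4: bank0 row2 -> MISS (open row2); precharges=1
Acc 5: bank0 row4 -> MISS (open row4); precharges=2
Acc 6: bank1 row2 -> MISS (open row2); precharges=3
Acc 7: bank0 row2 -> MISS (open row2); precharges=4
Acc 8: bank0 row1 -> MISS (open row1); precharges=5
Acc 9: bank1 row1 -> MISS (open row1); precharges=6

Answer: M M H M M M M M M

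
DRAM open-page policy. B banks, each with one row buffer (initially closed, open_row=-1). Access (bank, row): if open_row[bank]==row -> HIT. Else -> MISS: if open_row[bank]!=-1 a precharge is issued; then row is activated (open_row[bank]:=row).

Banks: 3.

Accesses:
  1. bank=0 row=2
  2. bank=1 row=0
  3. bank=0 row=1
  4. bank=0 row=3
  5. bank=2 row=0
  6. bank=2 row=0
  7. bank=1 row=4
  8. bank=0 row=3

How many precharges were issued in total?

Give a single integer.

Answer: 3

Derivation:
Acc 1: bank0 row2 -> MISS (open row2); precharges=0
Acc 2: bank1 row0 -> MISS (open row0); precharges=0
Acc 3: bank0 row1 -> MISS (open row1); precharges=1
Acc 4: bank0 row3 -> MISS (open row3); precharges=2
Acc 5: bank2 row0 -> MISS (open row0); precharges=2
Acc 6: bank2 row0 -> HIT
Acc 7: bank1 row4 -> MISS (open row4); precharges=3
Acc 8: bank0 row3 -> HIT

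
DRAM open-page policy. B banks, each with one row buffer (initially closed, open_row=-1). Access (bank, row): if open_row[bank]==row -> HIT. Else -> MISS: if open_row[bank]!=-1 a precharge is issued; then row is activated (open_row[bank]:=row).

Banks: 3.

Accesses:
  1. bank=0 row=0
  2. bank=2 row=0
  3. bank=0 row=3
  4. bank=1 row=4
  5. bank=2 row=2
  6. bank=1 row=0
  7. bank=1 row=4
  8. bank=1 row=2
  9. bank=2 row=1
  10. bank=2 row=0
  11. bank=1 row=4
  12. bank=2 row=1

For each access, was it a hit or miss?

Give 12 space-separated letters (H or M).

Answer: M M M M M M M M M M M M

Derivation:
Acc 1: bank0 row0 -> MISS (open row0); precharges=0
Acc 2: bank2 row0 -> MISS (open row0); precharges=0
Acc 3: bank0 row3 -> MISS (open row3); precharges=1
Acc 4: bank1 row4 -> MISS (open row4); precharges=1
Acc 5: bank2 row2 -> MISS (open row2); precharges=2
Acc 6: bank1 row0 -> MISS (open row0); precharges=3
Acc 7: bank1 row4 -> MISS (open row4); precharges=4
Acc 8: bank1 row2 -> MISS (open row2); precharges=5
Acc 9: bank2 row1 -> MISS (open row1); precharges=6
Acc 10: bank2 row0 -> MISS (open row0); precharges=7
Acc 11: bank1 row4 -> MISS (open row4); precharges=8
Acc 12: bank2 row1 -> MISS (open row1); precharges=9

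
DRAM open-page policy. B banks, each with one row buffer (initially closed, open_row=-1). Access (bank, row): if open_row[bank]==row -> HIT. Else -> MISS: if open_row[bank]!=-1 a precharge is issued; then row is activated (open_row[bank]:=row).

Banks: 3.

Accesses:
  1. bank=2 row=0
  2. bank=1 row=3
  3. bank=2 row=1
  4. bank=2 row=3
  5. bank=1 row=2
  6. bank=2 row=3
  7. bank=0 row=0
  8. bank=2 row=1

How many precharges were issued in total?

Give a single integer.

Answer: 4

Derivation:
Acc 1: bank2 row0 -> MISS (open row0); precharges=0
Acc 2: bank1 row3 -> MISS (open row3); precharges=0
Acc 3: bank2 row1 -> MISS (open row1); precharges=1
Acc 4: bank2 row3 -> MISS (open row3); precharges=2
Acc 5: bank1 row2 -> MISS (open row2); precharges=3
Acc 6: bank2 row3 -> HIT
Acc 7: bank0 row0 -> MISS (open row0); precharges=3
Acc 8: bank2 row1 -> MISS (open row1); precharges=4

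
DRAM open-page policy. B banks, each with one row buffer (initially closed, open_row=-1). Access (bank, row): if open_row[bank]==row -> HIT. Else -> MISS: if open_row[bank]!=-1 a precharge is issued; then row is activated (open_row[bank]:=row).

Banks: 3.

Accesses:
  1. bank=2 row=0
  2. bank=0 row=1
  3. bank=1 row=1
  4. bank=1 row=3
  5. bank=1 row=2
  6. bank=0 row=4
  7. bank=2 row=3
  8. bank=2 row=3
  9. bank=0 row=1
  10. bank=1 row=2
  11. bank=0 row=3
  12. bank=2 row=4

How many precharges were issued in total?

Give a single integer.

Answer: 7

Derivation:
Acc 1: bank2 row0 -> MISS (open row0); precharges=0
Acc 2: bank0 row1 -> MISS (open row1); precharges=0
Acc 3: bank1 row1 -> MISS (open row1); precharges=0
Acc 4: bank1 row3 -> MISS (open row3); precharges=1
Acc 5: bank1 row2 -> MISS (open row2); precharges=2
Acc 6: bank0 row4 -> MISS (open row4); precharges=3
Acc 7: bank2 row3 -> MISS (open row3); precharges=4
Acc 8: bank2 row3 -> HIT
Acc 9: bank0 row1 -> MISS (open row1); precharges=5
Acc 10: bank1 row2 -> HIT
Acc 11: bank0 row3 -> MISS (open row3); precharges=6
Acc 12: bank2 row4 -> MISS (open row4); precharges=7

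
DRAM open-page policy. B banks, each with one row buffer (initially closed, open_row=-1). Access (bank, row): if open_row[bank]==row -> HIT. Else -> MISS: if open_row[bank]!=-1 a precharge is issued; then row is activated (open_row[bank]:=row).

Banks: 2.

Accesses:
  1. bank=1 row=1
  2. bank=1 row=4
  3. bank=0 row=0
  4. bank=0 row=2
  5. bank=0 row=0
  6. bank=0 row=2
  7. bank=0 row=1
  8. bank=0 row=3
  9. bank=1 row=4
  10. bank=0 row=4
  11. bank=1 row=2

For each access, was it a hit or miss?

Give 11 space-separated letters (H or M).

Answer: M M M M M M M M H M M

Derivation:
Acc 1: bank1 row1 -> MISS (open row1); precharges=0
Acc 2: bank1 row4 -> MISS (open row4); precharges=1
Acc 3: bank0 row0 -> MISS (open row0); precharges=1
Acc 4: bank0 row2 -> MISS (open row2); precharges=2
Acc 5: bank0 row0 -> MISS (open row0); precharges=3
Acc 6: bank0 row2 -> MISS (open row2); precharges=4
Acc 7: bank0 row1 -> MISS (open row1); precharges=5
Acc 8: bank0 row3 -> MISS (open row3); precharges=6
Acc 9: bank1 row4 -> HIT
Acc 10: bank0 row4 -> MISS (open row4); precharges=7
Acc 11: bank1 row2 -> MISS (open row2); precharges=8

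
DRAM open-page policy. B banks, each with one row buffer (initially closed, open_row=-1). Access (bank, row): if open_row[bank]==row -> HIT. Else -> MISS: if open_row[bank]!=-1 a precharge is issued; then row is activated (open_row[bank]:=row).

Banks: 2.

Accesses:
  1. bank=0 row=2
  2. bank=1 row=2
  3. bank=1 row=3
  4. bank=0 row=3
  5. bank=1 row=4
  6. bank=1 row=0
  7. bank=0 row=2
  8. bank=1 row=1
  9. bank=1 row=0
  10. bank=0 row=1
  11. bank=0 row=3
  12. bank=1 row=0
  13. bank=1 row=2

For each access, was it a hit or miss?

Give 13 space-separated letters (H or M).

Acc 1: bank0 row2 -> MISS (open row2); precharges=0
Acc 2: bank1 row2 -> MISS (open row2); precharges=0
Acc 3: bank1 row3 -> MISS (open row3); precharges=1
Acc 4: bank0 row3 -> MISS (open row3); precharges=2
Acc 5: bank1 row4 -> MISS (open row4); precharges=3
Acc 6: bank1 row0 -> MISS (open row0); precharges=4
Acc 7: bank0 row2 -> MISS (open row2); precharges=5
Acc 8: bank1 row1 -> MISS (open row1); precharges=6
Acc 9: bank1 row0 -> MISS (open row0); precharges=7
Acc 10: bank0 row1 -> MISS (open row1); precharges=8
Acc 11: bank0 row3 -> MISS (open row3); precharges=9
Acc 12: bank1 row0 -> HIT
Acc 13: bank1 row2 -> MISS (open row2); precharges=10

Answer: M M M M M M M M M M M H M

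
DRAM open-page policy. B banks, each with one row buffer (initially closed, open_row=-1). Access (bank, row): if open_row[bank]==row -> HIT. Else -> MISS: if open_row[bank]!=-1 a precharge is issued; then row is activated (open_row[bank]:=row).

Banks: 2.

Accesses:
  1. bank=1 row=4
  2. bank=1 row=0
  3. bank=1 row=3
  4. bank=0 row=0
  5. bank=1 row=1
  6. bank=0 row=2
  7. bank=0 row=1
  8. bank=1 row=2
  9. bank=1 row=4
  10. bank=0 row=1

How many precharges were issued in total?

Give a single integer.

Acc 1: bank1 row4 -> MISS (open row4); precharges=0
Acc 2: bank1 row0 -> MISS (open row0); precharges=1
Acc 3: bank1 row3 -> MISS (open row3); precharges=2
Acc 4: bank0 row0 -> MISS (open row0); precharges=2
Acc 5: bank1 row1 -> MISS (open row1); precharges=3
Acc 6: bank0 row2 -> MISS (open row2); precharges=4
Acc 7: bank0 row1 -> MISS (open row1); precharges=5
Acc 8: bank1 row2 -> MISS (open row2); precharges=6
Acc 9: bank1 row4 -> MISS (open row4); precharges=7
Acc 10: bank0 row1 -> HIT

Answer: 7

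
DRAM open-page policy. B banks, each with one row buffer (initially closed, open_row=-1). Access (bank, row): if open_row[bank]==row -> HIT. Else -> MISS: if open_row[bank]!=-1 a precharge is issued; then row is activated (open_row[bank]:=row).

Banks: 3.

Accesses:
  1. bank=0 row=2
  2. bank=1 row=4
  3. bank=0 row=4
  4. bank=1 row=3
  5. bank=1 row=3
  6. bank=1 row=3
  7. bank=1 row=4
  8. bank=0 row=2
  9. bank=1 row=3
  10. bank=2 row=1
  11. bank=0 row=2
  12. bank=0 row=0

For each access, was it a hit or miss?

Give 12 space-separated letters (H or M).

Answer: M M M M H H M M M M H M

Derivation:
Acc 1: bank0 row2 -> MISS (open row2); precharges=0
Acc 2: bank1 row4 -> MISS (open row4); precharges=0
Acc 3: bank0 row4 -> MISS (open row4); precharges=1
Acc 4: bank1 row3 -> MISS (open row3); precharges=2
Acc 5: bank1 row3 -> HIT
Acc 6: bank1 row3 -> HIT
Acc 7: bank1 row4 -> MISS (open row4); precharges=3
Acc 8: bank0 row2 -> MISS (open row2); precharges=4
Acc 9: bank1 row3 -> MISS (open row3); precharges=5
Acc 10: bank2 row1 -> MISS (open row1); precharges=5
Acc 11: bank0 row2 -> HIT
Acc 12: bank0 row0 -> MISS (open row0); precharges=6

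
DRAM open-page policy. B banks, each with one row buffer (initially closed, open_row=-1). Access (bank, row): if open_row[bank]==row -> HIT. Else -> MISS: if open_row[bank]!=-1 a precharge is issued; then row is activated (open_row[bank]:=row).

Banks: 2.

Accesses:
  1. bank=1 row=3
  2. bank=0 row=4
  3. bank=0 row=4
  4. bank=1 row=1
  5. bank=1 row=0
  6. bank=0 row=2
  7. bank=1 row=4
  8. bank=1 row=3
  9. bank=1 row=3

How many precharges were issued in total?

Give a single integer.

Acc 1: bank1 row3 -> MISS (open row3); precharges=0
Acc 2: bank0 row4 -> MISS (open row4); precharges=0
Acc 3: bank0 row4 -> HIT
Acc 4: bank1 row1 -> MISS (open row1); precharges=1
Acc 5: bank1 row0 -> MISS (open row0); precharges=2
Acc 6: bank0 row2 -> MISS (open row2); precharges=3
Acc 7: bank1 row4 -> MISS (open row4); precharges=4
Acc 8: bank1 row3 -> MISS (open row3); precharges=5
Acc 9: bank1 row3 -> HIT

Answer: 5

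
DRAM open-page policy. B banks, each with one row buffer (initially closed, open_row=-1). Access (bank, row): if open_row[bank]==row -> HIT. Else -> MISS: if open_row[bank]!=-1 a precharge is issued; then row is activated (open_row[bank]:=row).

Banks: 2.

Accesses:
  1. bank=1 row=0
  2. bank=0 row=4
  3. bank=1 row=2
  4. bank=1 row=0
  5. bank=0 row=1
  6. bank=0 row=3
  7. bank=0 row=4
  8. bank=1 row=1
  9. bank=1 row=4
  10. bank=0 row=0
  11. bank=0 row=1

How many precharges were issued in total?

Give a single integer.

Acc 1: bank1 row0 -> MISS (open row0); precharges=0
Acc 2: bank0 row4 -> MISS (open row4); precharges=0
Acc 3: bank1 row2 -> MISS (open row2); precharges=1
Acc 4: bank1 row0 -> MISS (open row0); precharges=2
Acc 5: bank0 row1 -> MISS (open row1); precharges=3
Acc 6: bank0 row3 -> MISS (open row3); precharges=4
Acc 7: bank0 row4 -> MISS (open row4); precharges=5
Acc 8: bank1 row1 -> MISS (open row1); precharges=6
Acc 9: bank1 row4 -> MISS (open row4); precharges=7
Acc 10: bank0 row0 -> MISS (open row0); precharges=8
Acc 11: bank0 row1 -> MISS (open row1); precharges=9

Answer: 9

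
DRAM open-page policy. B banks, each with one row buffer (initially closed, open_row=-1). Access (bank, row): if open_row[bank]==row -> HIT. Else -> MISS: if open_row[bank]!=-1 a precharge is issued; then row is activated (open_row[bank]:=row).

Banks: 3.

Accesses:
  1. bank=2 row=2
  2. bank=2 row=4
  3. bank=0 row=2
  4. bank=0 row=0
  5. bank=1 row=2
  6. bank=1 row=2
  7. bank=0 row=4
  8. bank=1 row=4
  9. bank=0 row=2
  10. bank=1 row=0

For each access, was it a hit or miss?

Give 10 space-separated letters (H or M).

Acc 1: bank2 row2 -> MISS (open row2); precharges=0
Acc 2: bank2 row4 -> MISS (open row4); precharges=1
Acc 3: bank0 row2 -> MISS (open row2); precharges=1
Acc 4: bank0 row0 -> MISS (open row0); precharges=2
Acc 5: bank1 row2 -> MISS (open row2); precharges=2
Acc 6: bank1 row2 -> HIT
Acc 7: bank0 row4 -> MISS (open row4); precharges=3
Acc 8: bank1 row4 -> MISS (open row4); precharges=4
Acc 9: bank0 row2 -> MISS (open row2); precharges=5
Acc 10: bank1 row0 -> MISS (open row0); precharges=6

Answer: M M M M M H M M M M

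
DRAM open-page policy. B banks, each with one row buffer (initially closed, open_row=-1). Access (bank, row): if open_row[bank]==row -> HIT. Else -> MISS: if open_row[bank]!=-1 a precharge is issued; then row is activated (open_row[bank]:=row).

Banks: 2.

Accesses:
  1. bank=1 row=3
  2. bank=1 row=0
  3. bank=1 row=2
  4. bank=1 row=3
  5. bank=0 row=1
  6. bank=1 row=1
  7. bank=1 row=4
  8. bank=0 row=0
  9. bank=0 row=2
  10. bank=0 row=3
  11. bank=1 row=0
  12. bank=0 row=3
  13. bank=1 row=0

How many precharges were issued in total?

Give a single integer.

Acc 1: bank1 row3 -> MISS (open row3); precharges=0
Acc 2: bank1 row0 -> MISS (open row0); precharges=1
Acc 3: bank1 row2 -> MISS (open row2); precharges=2
Acc 4: bank1 row3 -> MISS (open row3); precharges=3
Acc 5: bank0 row1 -> MISS (open row1); precharges=3
Acc 6: bank1 row1 -> MISS (open row1); precharges=4
Acc 7: bank1 row4 -> MISS (open row4); precharges=5
Acc 8: bank0 row0 -> MISS (open row0); precharges=6
Acc 9: bank0 row2 -> MISS (open row2); precharges=7
Acc 10: bank0 row3 -> MISS (open row3); precharges=8
Acc 11: bank1 row0 -> MISS (open row0); precharges=9
Acc 12: bank0 row3 -> HIT
Acc 13: bank1 row0 -> HIT

Answer: 9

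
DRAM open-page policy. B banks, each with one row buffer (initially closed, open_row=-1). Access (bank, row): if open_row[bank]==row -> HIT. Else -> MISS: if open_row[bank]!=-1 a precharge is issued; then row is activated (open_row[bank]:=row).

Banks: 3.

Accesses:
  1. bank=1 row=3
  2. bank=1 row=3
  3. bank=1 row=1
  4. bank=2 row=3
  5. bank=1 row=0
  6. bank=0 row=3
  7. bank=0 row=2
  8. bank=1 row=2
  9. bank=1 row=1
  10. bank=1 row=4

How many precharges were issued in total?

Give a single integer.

Acc 1: bank1 row3 -> MISS (open row3); precharges=0
Acc 2: bank1 row3 -> HIT
Acc 3: bank1 row1 -> MISS (open row1); precharges=1
Acc 4: bank2 row3 -> MISS (open row3); precharges=1
Acc 5: bank1 row0 -> MISS (open row0); precharges=2
Acc 6: bank0 row3 -> MISS (open row3); precharges=2
Acc 7: bank0 row2 -> MISS (open row2); precharges=3
Acc 8: bank1 row2 -> MISS (open row2); precharges=4
Acc 9: bank1 row1 -> MISS (open row1); precharges=5
Acc 10: bank1 row4 -> MISS (open row4); precharges=6

Answer: 6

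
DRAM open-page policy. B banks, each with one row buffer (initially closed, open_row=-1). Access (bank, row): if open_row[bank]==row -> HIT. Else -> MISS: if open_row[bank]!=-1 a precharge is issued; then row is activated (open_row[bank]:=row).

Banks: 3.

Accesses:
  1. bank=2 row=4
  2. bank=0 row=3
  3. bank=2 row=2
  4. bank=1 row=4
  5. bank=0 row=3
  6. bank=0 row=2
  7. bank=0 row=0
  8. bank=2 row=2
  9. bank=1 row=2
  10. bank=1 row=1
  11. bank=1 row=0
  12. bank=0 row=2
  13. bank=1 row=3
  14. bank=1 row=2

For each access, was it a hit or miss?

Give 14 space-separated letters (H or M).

Answer: M M M M H M M H M M M M M M

Derivation:
Acc 1: bank2 row4 -> MISS (open row4); precharges=0
Acc 2: bank0 row3 -> MISS (open row3); precharges=0
Acc 3: bank2 row2 -> MISS (open row2); precharges=1
Acc 4: bank1 row4 -> MISS (open row4); precharges=1
Acc 5: bank0 row3 -> HIT
Acc 6: bank0 row2 -> MISS (open row2); precharges=2
Acc 7: bank0 row0 -> MISS (open row0); precharges=3
Acc 8: bank2 row2 -> HIT
Acc 9: bank1 row2 -> MISS (open row2); precharges=4
Acc 10: bank1 row1 -> MISS (open row1); precharges=5
Acc 11: bank1 row0 -> MISS (open row0); precharges=6
Acc 12: bank0 row2 -> MISS (open row2); precharges=7
Acc 13: bank1 row3 -> MISS (open row3); precharges=8
Acc 14: bank1 row2 -> MISS (open row2); precharges=9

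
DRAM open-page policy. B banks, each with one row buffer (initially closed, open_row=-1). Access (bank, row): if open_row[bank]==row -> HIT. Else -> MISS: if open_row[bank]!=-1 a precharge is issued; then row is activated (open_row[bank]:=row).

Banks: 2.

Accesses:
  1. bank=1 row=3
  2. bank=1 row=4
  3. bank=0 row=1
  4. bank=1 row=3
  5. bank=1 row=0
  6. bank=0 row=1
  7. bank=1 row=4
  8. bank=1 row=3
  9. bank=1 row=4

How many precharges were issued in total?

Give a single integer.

Answer: 6

Derivation:
Acc 1: bank1 row3 -> MISS (open row3); precharges=0
Acc 2: bank1 row4 -> MISS (open row4); precharges=1
Acc 3: bank0 row1 -> MISS (open row1); precharges=1
Acc 4: bank1 row3 -> MISS (open row3); precharges=2
Acc 5: bank1 row0 -> MISS (open row0); precharges=3
Acc 6: bank0 row1 -> HIT
Acc 7: bank1 row4 -> MISS (open row4); precharges=4
Acc 8: bank1 row3 -> MISS (open row3); precharges=5
Acc 9: bank1 row4 -> MISS (open row4); precharges=6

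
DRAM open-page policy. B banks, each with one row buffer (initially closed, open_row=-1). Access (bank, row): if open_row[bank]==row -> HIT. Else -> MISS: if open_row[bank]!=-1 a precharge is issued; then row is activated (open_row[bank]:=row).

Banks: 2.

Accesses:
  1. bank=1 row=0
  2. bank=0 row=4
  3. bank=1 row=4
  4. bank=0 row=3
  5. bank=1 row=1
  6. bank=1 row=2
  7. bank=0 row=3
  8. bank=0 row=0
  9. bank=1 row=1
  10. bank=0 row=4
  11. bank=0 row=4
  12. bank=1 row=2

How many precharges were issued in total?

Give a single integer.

Answer: 8

Derivation:
Acc 1: bank1 row0 -> MISS (open row0); precharges=0
Acc 2: bank0 row4 -> MISS (open row4); precharges=0
Acc 3: bank1 row4 -> MISS (open row4); precharges=1
Acc 4: bank0 row3 -> MISS (open row3); precharges=2
Acc 5: bank1 row1 -> MISS (open row1); precharges=3
Acc 6: bank1 row2 -> MISS (open row2); precharges=4
Acc 7: bank0 row3 -> HIT
Acc 8: bank0 row0 -> MISS (open row0); precharges=5
Acc 9: bank1 row1 -> MISS (open row1); precharges=6
Acc 10: bank0 row4 -> MISS (open row4); precharges=7
Acc 11: bank0 row4 -> HIT
Acc 12: bank1 row2 -> MISS (open row2); precharges=8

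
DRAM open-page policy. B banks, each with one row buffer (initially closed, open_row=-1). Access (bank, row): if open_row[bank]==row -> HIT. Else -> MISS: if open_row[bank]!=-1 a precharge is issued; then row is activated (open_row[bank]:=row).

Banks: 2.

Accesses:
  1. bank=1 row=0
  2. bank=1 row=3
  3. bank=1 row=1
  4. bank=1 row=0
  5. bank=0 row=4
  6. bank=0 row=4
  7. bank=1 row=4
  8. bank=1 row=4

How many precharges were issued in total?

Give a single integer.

Acc 1: bank1 row0 -> MISS (open row0); precharges=0
Acc 2: bank1 row3 -> MISS (open row3); precharges=1
Acc 3: bank1 row1 -> MISS (open row1); precharges=2
Acc 4: bank1 row0 -> MISS (open row0); precharges=3
Acc 5: bank0 row4 -> MISS (open row4); precharges=3
Acc 6: bank0 row4 -> HIT
Acc 7: bank1 row4 -> MISS (open row4); precharges=4
Acc 8: bank1 row4 -> HIT

Answer: 4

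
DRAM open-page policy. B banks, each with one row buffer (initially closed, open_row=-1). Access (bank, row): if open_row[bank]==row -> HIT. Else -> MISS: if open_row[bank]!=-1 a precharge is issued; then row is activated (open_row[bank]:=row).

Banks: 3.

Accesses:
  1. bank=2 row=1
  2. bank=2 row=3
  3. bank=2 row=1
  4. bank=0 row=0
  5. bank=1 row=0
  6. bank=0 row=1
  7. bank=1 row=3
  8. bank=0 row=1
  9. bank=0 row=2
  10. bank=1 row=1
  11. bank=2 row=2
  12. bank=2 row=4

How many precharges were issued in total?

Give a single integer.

Acc 1: bank2 row1 -> MISS (open row1); precharges=0
Acc 2: bank2 row3 -> MISS (open row3); precharges=1
Acc 3: bank2 row1 -> MISS (open row1); precharges=2
Acc 4: bank0 row0 -> MISS (open row0); precharges=2
Acc 5: bank1 row0 -> MISS (open row0); precharges=2
Acc 6: bank0 row1 -> MISS (open row1); precharges=3
Acc 7: bank1 row3 -> MISS (open row3); precharges=4
Acc 8: bank0 row1 -> HIT
Acc 9: bank0 row2 -> MISS (open row2); precharges=5
Acc 10: bank1 row1 -> MISS (open row1); precharges=6
Acc 11: bank2 row2 -> MISS (open row2); precharges=7
Acc 12: bank2 row4 -> MISS (open row4); precharges=8

Answer: 8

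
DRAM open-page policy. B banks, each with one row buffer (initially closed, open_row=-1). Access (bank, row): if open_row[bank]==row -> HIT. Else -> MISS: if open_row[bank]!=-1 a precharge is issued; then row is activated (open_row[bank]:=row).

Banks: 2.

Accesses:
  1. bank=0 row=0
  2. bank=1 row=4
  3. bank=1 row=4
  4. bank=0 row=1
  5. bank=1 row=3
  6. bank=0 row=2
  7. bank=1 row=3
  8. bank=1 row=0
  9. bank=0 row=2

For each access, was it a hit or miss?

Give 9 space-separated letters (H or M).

Acc 1: bank0 row0 -> MISS (open row0); precharges=0
Acc 2: bank1 row4 -> MISS (open row4); precharges=0
Acc 3: bank1 row4 -> HIT
Acc 4: bank0 row1 -> MISS (open row1); precharges=1
Acc 5: bank1 row3 -> MISS (open row3); precharges=2
Acc 6: bank0 row2 -> MISS (open row2); precharges=3
Acc 7: bank1 row3 -> HIT
Acc 8: bank1 row0 -> MISS (open row0); precharges=4
Acc 9: bank0 row2 -> HIT

Answer: M M H M M M H M H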